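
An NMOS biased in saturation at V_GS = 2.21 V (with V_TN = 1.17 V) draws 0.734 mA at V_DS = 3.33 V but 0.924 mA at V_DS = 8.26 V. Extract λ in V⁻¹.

λ = 0.0636 V⁻¹

With V_GS fixed, I_D ∝ (1 + λ V_DS) in saturation, so I_D2/I_D1 = (1 + λ V_DS2)/(1 + λ V_DS1).
0.924/0.734 = 1.259 = (1 + 8.26 λ)/(1 + 3.33 λ).
Solving: λ (I_D1 V_DS2 − I_D2 V_DS1) = I_D2 − I_D1, so λ = (0.924 − 0.734) / (0.734 × 8.26 − 0.924 × 3.33) = 0.19 / 2.99 = 0.0636 V⁻¹.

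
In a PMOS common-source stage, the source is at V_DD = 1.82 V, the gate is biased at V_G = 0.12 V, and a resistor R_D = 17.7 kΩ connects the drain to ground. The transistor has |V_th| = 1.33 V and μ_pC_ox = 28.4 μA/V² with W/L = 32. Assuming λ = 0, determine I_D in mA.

I_D = 0.0622 mA

V_SG = V_DD − V_G = 1.82 − 0.12 = 1.7 V, so V_ov = 1.7 − 1.33 = 0.37 V.
k_p = μ_pC_ox · (W/L) = 0.9088 mA/V².
Assume saturation: I_D = ½ k_p V_ov² = 0.5 × 0.9088 × 0.37² = 0.0622 mA, giving V_SD = V_DD − I_D R_D = 1.82 − 0.0622 × 17.7 = 0.719 V.
V_SD = 0.719 V ≥ V_ov = 0.37 V, confirming saturation.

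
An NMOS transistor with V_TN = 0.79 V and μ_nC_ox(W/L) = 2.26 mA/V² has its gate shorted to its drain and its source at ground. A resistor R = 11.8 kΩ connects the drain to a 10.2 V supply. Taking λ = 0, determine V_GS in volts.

V_GS = 1.59 V

With gate tied to drain, V_GS = V_DS ≥ V_GS − V_TN, so the device is in saturation.
KCL at the drain: ½ k_n (V_GS − V_TN)² = (V_DD − V_GS)/R.
Let x = V_GS − 0.79. Then 13.3 x² + x − 9.41 = 0, giving x = 0.803 V (positive root), so V_GS = 1.59 V.
I_D = (V_DD − V_GS)/R = (10.2 − 1.59) / 11.8 = 0.729 mA.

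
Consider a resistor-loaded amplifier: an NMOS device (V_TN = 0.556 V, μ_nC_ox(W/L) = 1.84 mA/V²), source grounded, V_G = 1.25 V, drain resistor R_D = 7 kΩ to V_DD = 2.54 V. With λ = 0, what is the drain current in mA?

V_GS = V_G = 1.25 V, so V_ov = 1.25 − 0.556 = 0.694 V.
Assume saturation: I_D = ½ k_n V_ov² = 0.5 × 1.84 × 0.694² = 0.443 mA, giving V_DS = V_DD − I_D R_D = 2.54 − 0.443 × 7 = -0.562 V.
But -0.562 V < V_ov = 0.694 V, so the device is actually in triode.
In triode I_D = k_n[V_ov V_DS − ½ V_DS²] and I_D = (V_DD − V_DS)/R_D. Equating: 6.44 V_DS² − 9.939 V_DS + 2.54 = 0, giving V_DS = 0.323 V (the root below V_ov).
I_D = (2.54 − 0.323) / 7 = 0.317 mA.

I_D = 0.317 mA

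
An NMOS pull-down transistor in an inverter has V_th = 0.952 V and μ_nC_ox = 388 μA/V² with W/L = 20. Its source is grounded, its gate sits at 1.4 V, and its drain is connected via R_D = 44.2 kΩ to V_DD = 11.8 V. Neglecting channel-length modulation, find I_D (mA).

I_D = 0.265 mA

V_GS = V_G = 1.4 V, so V_ov = 1.4 − 0.952 = 0.448 V.
k_n = μ_nC_ox · (W/L) = 7.76 mA/V².
Assume saturation: I_D = ½ k_n V_ov² = 0.5 × 7.76 × 0.448² = 0.779 mA, giving V_DS = V_DD − I_D R_D = 11.8 − 0.779 × 44.2 = -22.6 V.
But -22.6 V < V_ov = 0.448 V, so the device is actually in triode.
In triode I_D = k_n[V_ov V_DS − ½ V_DS²] and I_D = (V_DD − V_DS)/R_D. Equating: 171 V_DS² − 154.7 V_DS + 11.8 = 0, giving V_DS = 0.0841 V (the root below V_ov).
I_D = (11.8 − 0.0841) / 44.2 = 0.265 mA.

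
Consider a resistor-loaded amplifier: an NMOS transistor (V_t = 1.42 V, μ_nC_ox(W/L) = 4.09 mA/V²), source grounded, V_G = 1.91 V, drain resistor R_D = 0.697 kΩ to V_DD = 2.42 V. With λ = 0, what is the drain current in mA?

I_D = 0.491 mA

V_GS = V_G = 1.91 V, so V_ov = 1.91 − 1.42 = 0.49 V.
Assume saturation: I_D = ½ k_n V_ov² = 0.5 × 4.09 × 0.49² = 0.491 mA, giving V_DS = V_DD − I_D R_D = 2.42 − 0.491 × 0.697 = 2.08 V.
V_DS = 2.08 V ≥ V_ov = 0.49 V, confirming saturation.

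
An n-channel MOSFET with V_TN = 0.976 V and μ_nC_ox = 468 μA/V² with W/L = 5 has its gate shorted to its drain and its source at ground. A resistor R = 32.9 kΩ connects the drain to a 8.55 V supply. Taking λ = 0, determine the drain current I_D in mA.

With gate tied to drain, V_GS = V_DS ≥ V_GS − V_TN, so the device is in saturation.
k_n = μ_nC_ox · (W/L) = 2.34 mA/V².
KCL at the drain: ½ k_n (V_GS − V_TN)² = (V_DD − V_GS)/R.
Let x = V_GS − 0.976. Then 38.5 x² + x − 7.574 = 0, giving x = 0.431 V (positive root), so V_GS = 1.41 V.
I_D = (V_DD − V_GS)/R = (8.55 − 1.41) / 32.9 = 0.217 mA.

I_D = 0.217 mA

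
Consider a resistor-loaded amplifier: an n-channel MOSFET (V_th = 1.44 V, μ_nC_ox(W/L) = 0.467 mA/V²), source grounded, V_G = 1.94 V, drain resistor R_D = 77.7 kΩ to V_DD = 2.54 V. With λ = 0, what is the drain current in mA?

I_D = 0.0307 mA

V_GS = V_G = 1.94 V, so V_ov = 1.94 − 1.44 = 0.5 V.
Assume saturation: I_D = ½ k_n V_ov² = 0.5 × 0.467 × 0.5² = 0.0584 mA, giving V_DS = V_DD − I_D R_D = 2.54 − 0.0584 × 77.7 = -2 V.
But -2 V < V_ov = 0.5 V, so the device is actually in triode.
In triode I_D = k_n[V_ov V_DS − ½ V_DS²] and I_D = (V_DD − V_DS)/R_D. Equating: 18.1 V_DS² − 19.14 V_DS + 2.54 = 0, giving V_DS = 0.156 V (the root below V_ov).
I_D = (2.54 − 0.156) / 77.7 = 0.0307 mA.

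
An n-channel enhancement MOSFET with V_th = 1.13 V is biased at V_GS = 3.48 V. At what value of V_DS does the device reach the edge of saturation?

The boundary between triode and saturation is V_DS = V_GS − V_th = V_ov.
V_ov = 3.48 − 1.13 = 2.35 V.

V_DS,sat = 2.35 V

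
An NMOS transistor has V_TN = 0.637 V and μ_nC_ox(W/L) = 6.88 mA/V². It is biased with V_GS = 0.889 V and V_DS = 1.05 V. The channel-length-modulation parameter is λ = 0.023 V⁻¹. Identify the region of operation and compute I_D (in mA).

Saturation; I_D = 0.224 mA

V_ov = V_GS − V_TN = 0.889 − 0.637 = 0.252 V.
Since V_DS = 1.05 V ≥ V_ov = 0.252 V, the device is in saturation.
I_D = ½ k_n V_ov² (1 + λ V_DS) = 0.5 × 6.88 × 0.252² × (1 + 0.023 × 1.05) = 0.224 mA.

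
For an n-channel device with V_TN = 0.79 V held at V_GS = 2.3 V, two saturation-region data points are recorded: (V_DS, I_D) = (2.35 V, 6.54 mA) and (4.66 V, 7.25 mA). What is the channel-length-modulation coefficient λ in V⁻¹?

With V_GS fixed, I_D ∝ (1 + λ V_DS) in saturation, so I_D2/I_D1 = (1 + λ V_DS2)/(1 + λ V_DS1).
7.25/6.54 = 1.109 = (1 + 4.66 λ)/(1 + 2.35 λ).
Solving: λ (I_D1 V_DS2 − I_D2 V_DS1) = I_D2 − I_D1, so λ = (7.25 − 6.54) / (6.54 × 4.66 − 7.25 × 2.35) = 0.71 / 13.4 = 0.0528 V⁻¹.

λ = 0.0528 V⁻¹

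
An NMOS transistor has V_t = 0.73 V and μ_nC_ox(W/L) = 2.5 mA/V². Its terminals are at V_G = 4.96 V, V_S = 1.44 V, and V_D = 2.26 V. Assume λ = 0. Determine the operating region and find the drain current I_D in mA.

V_GS = V_G − V_S = 4.96 − 1.44 = 3.52 V; V_DS = V_D − V_S = 2.26 − 1.44 = 0.82 V.
V_ov = V_GS − V_t = 3.52 − 0.73 = 2.79 V.
Since V_DS = 0.82 V < V_ov = 2.79 V, the device is in the triode region.
I_D = k_n [V_ov · V_DS − ½ V_DS²] = 2.5 × [2.79 × 0.82 − 0.5 × 0.82²] = 4.88 mA.

Triode; I_D = 4.88 mA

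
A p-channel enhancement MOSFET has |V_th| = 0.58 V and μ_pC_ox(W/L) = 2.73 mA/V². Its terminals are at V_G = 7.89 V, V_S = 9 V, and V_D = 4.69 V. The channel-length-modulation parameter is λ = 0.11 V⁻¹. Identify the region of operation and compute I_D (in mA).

Saturation; I_D = 0.565 mA

V_SG = V_S − V_G = 9 − 7.89 = 1.11 V; V_SD = V_S − V_D = 9 − 4.69 = 4.31 V.
V_ov = V_SG − |V_th| = 1.11 − 0.58 = 0.53 V.
Since V_SD = 4.31 V ≥ V_ov = 0.53 V, the device is in saturation.
I_D = ½ k_p V_ov² (1 + λ V_SD) = 0.5 × 2.73 × 0.53² × (1 + 0.11 × 4.31) = 0.565 mA.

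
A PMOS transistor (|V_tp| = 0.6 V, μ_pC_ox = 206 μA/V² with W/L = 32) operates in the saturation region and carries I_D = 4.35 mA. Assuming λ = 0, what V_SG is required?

k_p = μ_pC_ox · (W/L) = 6.592 mA/V².
In saturation I_D = ½ k_p (V_SG − |V_tp|)², so V_SG − |V_tp| = √(2 I_D / k_p) = √(2 × 4.35 / 6.592) = 1.15 V.
V_SG = 0.6 + 1.15 = 1.75 V.

V_SG = 1.75 V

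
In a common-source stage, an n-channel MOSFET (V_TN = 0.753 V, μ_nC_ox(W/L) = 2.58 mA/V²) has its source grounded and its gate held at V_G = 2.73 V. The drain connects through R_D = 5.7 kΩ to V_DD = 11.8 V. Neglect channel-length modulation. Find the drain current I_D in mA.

V_GS = V_G = 2.73 V, so V_ov = 2.73 − 0.753 = 1.98 V.
Assume saturation: I_D = ½ k_n V_ov² = 0.5 × 2.58 × 1.98² = 5.04 mA, giving V_DS = V_DD − I_D R_D = 11.8 − 5.04 × 5.7 = -16.9 V.
But -16.9 V < V_ov = 1.98 V, so the device is actually in triode.
In triode I_D = k_n[V_ov V_DS − ½ V_DS²] and I_D = (V_DD − V_DS)/R_D. Equating: 7.35 V_DS² − 30.07 V_DS + 11.8 = 0, giving V_DS = 0.44 V (the root below V_ov).
I_D = (11.8 − 0.44) / 5.7 = 1.99 mA.

I_D = 1.99 mA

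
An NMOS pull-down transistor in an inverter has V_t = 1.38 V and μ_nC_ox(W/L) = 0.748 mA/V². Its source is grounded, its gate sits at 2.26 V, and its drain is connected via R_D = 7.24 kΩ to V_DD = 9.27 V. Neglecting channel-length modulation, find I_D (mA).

V_GS = V_G = 2.26 V, so V_ov = 2.26 − 1.38 = 0.88 V.
Assume saturation: I_D = ½ k_n V_ov² = 0.5 × 0.748 × 0.88² = 0.29 mA, giving V_DS = V_DD − I_D R_D = 9.27 − 0.29 × 7.24 = 7.17 V.
V_DS = 7.17 V ≥ V_ov = 0.88 V, confirming saturation.

I_D = 0.290 mA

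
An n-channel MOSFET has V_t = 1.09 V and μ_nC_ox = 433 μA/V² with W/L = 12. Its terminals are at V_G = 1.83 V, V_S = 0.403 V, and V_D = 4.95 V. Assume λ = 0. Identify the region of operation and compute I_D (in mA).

V_GS = V_G − V_S = 1.83 − 0.403 = 1.43 V; V_DS = V_D − V_S = 4.95 − 0.403 = 4.55 V.
k_n = μ_nC_ox · (W/L) = 5.196 mA/V².
V_ov = V_GS − V_t = 1.43 − 1.09 = 0.337 V.
Since V_DS = 4.55 V ≥ V_ov = 0.337 V, the device is in saturation.
I_D = ½ k_n V_ov² = 0.5 × 5.196 × 0.337² = 0.295 mA.

Saturation; I_D = 0.295 mA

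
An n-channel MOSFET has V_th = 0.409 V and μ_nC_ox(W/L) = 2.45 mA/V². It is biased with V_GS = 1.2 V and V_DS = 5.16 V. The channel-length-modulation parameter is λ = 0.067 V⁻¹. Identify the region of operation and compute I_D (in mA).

Saturation; I_D = 1.03 mA

V_ov = V_GS − V_th = 1.2 − 0.409 = 0.791 V.
Since V_DS = 5.16 V ≥ V_ov = 0.791 V, the device is in saturation.
I_D = ½ k_n V_ov² (1 + λ V_DS) = 0.5 × 2.45 × 0.791² × (1 + 0.067 × 5.16) = 1.03 mA.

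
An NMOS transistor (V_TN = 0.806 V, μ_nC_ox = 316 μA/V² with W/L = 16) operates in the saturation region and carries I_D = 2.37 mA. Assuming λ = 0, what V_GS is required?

k_n = μ_nC_ox · (W/L) = 5.056 mA/V².
In saturation I_D = ½ k_n (V_GS − V_TN)², so V_GS − V_TN = √(2 I_D / k_n) = √(2 × 2.37 / 5.056) = 0.968 V.
V_GS = 0.806 + 0.968 = 1.77 V.

V_GS = 1.77 V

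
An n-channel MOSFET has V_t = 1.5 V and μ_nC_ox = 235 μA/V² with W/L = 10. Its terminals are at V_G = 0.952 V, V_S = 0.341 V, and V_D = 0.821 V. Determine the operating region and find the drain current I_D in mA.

V_GS = V_G − V_S = 0.952 − 0.341 = 0.611 V; V_DS = V_D − V_S = 0.821 − 0.341 = 0.48 V.
V_GS = 0.611 V < V_t = 1.5 V, so the transistor is in cutoff.

Cutoff; I_D = 0 mA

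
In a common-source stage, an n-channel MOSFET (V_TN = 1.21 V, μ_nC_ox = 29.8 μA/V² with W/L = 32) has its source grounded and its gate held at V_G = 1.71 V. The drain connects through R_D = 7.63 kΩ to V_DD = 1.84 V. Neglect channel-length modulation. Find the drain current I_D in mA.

V_GS = V_G = 1.71 V, so V_ov = 1.71 − 1.21 = 0.5 V.
k_n = μ_nC_ox · (W/L) = 0.9536 mA/V².
Assume saturation: I_D = ½ k_n V_ov² = 0.5 × 0.9536 × 0.5² = 0.119 mA, giving V_DS = V_DD − I_D R_D = 1.84 − 0.119 × 7.63 = 0.931 V.
V_DS = 0.931 V ≥ V_ov = 0.5 V, confirming saturation.

I_D = 0.119 mA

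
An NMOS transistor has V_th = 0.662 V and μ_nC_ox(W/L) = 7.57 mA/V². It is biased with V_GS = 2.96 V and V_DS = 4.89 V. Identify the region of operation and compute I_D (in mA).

Saturation; I_D = 20.0 mA

V_ov = V_GS − V_th = 2.96 − 0.662 = 2.3 V.
Since V_DS = 4.89 V ≥ V_ov = 2.3 V, the device is in saturation.
I_D = ½ k_n V_ov² = 0.5 × 7.57 × 2.3² = 20 mA.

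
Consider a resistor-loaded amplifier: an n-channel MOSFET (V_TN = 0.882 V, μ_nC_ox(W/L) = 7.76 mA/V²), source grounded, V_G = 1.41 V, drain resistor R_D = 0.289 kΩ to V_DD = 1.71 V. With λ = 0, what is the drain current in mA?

V_GS = V_G = 1.41 V, so V_ov = 1.41 − 0.882 = 0.528 V.
Assume saturation: I_D = ½ k_n V_ov² = 0.5 × 7.76 × 0.528² = 1.08 mA, giving V_DS = V_DD − I_D R_D = 1.71 − 1.08 × 0.289 = 1.4 V.
V_DS = 1.4 V ≥ V_ov = 0.528 V, confirming saturation.

I_D = 1.08 mA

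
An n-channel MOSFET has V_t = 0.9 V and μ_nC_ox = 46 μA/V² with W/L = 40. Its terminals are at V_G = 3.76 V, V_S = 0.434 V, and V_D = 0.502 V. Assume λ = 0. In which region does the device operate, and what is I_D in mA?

V_GS = V_G − V_S = 3.76 − 0.434 = 3.33 V; V_DS = V_D − V_S = 0.502 − 0.434 = 0.068 V.
k_n = μ_nC_ox · (W/L) = 1.84 mA/V².
V_ov = V_GS − V_t = 3.33 − 0.9 = 2.43 V.
Since V_DS = 0.068 V < V_ov = 2.43 V, the device is in the triode region.
I_D = k_n [V_ov · V_DS − ½ V_DS²] = 1.84 × [2.43 × 0.068 − 0.5 × 0.068²] = 0.299 mA.

Triode; I_D = 0.299 mA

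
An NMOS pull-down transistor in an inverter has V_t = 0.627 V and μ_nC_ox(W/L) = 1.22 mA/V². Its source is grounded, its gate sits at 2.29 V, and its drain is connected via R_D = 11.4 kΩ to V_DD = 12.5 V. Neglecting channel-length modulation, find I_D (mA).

V_GS = V_G = 2.29 V, so V_ov = 2.29 − 0.627 = 1.66 V.
Assume saturation: I_D = ½ k_n V_ov² = 0.5 × 1.22 × 1.66² = 1.69 mA, giving V_DS = V_DD − I_D R_D = 12.5 − 1.69 × 11.4 = -6.73 V.
But -6.73 V < V_ov = 1.66 V, so the device is actually in triode.
In triode I_D = k_n[V_ov V_DS − ½ V_DS²] and I_D = (V_DD − V_DS)/R_D. Equating: 6.95 V_DS² − 24.13 V_DS + 12.5 = 0, giving V_DS = 0.634 V (the root below V_ov).
I_D = (12.5 − 0.634) / 11.4 = 1.04 mA.

I_D = 1.04 mA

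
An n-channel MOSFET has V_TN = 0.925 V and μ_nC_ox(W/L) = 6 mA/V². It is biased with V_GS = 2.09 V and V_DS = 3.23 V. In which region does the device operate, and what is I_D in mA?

V_ov = V_GS − V_TN = 2.09 − 0.925 = 1.16 V.
Since V_DS = 3.23 V ≥ V_ov = 1.16 V, the device is in saturation.
I_D = ½ k_n V_ov² = 0.5 × 6 × 1.16² = 4.07 mA.

Saturation; I_D = 4.07 mA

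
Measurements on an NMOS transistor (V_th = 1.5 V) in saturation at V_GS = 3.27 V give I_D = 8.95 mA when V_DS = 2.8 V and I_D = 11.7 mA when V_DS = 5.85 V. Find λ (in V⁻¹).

λ = 0.140 V⁻¹

With V_GS fixed, I_D ∝ (1 + λ V_DS) in saturation, so I_D2/I_D1 = (1 + λ V_DS2)/(1 + λ V_DS1).
11.7/8.95 = 1.307 = (1 + 5.85 λ)/(1 + 2.8 λ).
Solving: λ (I_D1 V_DS2 − I_D2 V_DS1) = I_D2 − I_D1, so λ = (11.7 − 8.95) / (8.95 × 5.85 − 11.7 × 2.8) = 2.75 / 19.6 = 0.14 V⁻¹.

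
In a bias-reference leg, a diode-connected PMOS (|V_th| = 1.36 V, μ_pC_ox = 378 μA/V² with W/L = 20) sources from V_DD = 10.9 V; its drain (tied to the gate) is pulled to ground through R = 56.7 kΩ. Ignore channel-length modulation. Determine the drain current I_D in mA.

With gate tied to drain, V_SG = V_SD ≥ V_SG − |V_th|, so the device is in saturation.
k_p = μ_pC_ox · (W/L) = 7.56 mA/V².
KCL at the drain: ½ k_p (V_SG − |V_th|)² = (V_DD − V_SG)/R.
Let x = V_SG − 1.36. Then 214 x² + x − 9.54 = 0, giving x = 0.209 V (positive root), so V_SG = 1.57 V.
I_D = (V_DD − V_SG)/R = (10.9 − 1.57) / 56.7 = 0.165 mA.

I_D = 0.165 mA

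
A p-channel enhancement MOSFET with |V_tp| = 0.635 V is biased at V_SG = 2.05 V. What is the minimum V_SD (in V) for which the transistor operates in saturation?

V_SD,sat = 1.41 V

The boundary between triode and saturation is V_SD = V_SG − |V_tp| = V_ov.
V_ov = 2.05 − 0.635 = 1.41 V.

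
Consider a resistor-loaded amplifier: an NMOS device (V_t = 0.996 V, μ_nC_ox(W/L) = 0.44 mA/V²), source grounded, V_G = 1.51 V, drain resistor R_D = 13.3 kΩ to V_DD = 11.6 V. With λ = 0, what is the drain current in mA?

V_GS = V_G = 1.51 V, so V_ov = 1.51 − 0.996 = 0.514 V.
Assume saturation: I_D = ½ k_n V_ov² = 0.5 × 0.44 × 0.514² = 0.0581 mA, giving V_DS = V_DD − I_D R_D = 11.6 − 0.0581 × 13.3 = 10.8 V.
V_DS = 10.8 V ≥ V_ov = 0.514 V, confirming saturation.

I_D = 0.0581 mA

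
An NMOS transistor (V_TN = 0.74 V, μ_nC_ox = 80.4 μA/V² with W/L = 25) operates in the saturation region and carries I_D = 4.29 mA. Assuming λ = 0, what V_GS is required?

k_n = μ_nC_ox · (W/L) = 2.01 mA/V².
In saturation I_D = ½ k_n (V_GS − V_TN)², so V_GS − V_TN = √(2 I_D / k_n) = √(2 × 4.29 / 2.01) = 2.07 V.
V_GS = 0.74 + 2.07 = 2.81 V.

V_GS = 2.81 V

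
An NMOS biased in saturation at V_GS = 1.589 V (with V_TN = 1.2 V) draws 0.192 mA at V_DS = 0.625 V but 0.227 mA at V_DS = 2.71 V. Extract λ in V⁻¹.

λ = 0.0925 V⁻¹

With V_GS fixed, I_D ∝ (1 + λ V_DS) in saturation, so I_D2/I_D1 = (1 + λ V_DS2)/(1 + λ V_DS1).
0.227/0.192 = 1.182 = (1 + 2.71 λ)/(1 + 0.625 λ).
Solving: λ (I_D1 V_DS2 − I_D2 V_DS1) = I_D2 − I_D1, so λ = (0.227 − 0.192) / (0.192 × 2.71 − 0.227 × 0.625) = 0.035 / 0.378 = 0.0925 V⁻¹.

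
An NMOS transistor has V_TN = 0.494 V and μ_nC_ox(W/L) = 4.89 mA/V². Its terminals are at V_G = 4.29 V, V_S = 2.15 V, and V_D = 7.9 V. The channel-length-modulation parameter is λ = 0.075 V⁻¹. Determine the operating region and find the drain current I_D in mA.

Saturation; I_D = 9.48 mA

V_GS = V_G − V_S = 4.29 − 2.15 = 2.14 V; V_DS = V_D − V_S = 7.9 − 2.15 = 5.75 V.
V_ov = V_GS − V_TN = 2.14 − 0.494 = 1.65 V.
Since V_DS = 5.75 V ≥ V_ov = 1.65 V, the device is in saturation.
I_D = ½ k_n V_ov² (1 + λ V_DS) = 0.5 × 4.89 × 1.65² × (1 + 0.075 × 5.75) = 9.48 mA.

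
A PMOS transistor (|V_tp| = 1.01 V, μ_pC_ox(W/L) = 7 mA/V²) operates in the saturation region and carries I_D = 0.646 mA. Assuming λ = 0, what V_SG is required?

In saturation I_D = ½ k_p (V_SG − |V_tp|)², so V_SG − |V_tp| = √(2 I_D / k_p) = √(2 × 0.646 / 7) = 0.43 V.
V_SG = 1.01 + 0.43 = 1.44 V.

V_SG = 1.44 V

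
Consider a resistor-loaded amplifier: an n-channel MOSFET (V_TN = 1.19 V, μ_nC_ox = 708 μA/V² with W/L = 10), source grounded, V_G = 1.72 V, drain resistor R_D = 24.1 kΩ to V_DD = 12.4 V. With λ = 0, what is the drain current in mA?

I_D = 0.508 mA

V_GS = V_G = 1.72 V, so V_ov = 1.72 − 1.19 = 0.53 V.
k_n = μ_nC_ox · (W/L) = 7.08 mA/V².
Assume saturation: I_D = ½ k_n V_ov² = 0.5 × 7.08 × 0.53² = 0.994 mA, giving V_DS = V_DD − I_D R_D = 12.4 − 0.994 × 24.1 = -11.6 V.
But -11.6 V < V_ov = 0.53 V, so the device is actually in triode.
In triode I_D = k_n[V_ov V_DS − ½ V_DS²] and I_D = (V_DD − V_DS)/R_D. Equating: 85.3 V_DS² − 91.43 V_DS + 12.4 = 0, giving V_DS = 0.159 V (the root below V_ov).
I_D = (12.4 − 0.159) / 24.1 = 0.508 mA.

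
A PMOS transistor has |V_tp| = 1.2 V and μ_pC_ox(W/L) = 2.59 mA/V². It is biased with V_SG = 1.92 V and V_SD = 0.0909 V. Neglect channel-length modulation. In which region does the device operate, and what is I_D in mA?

V_ov = V_SG − |V_tp| = 1.92 − 1.2 = 0.72 V.
Since V_SD = 0.0909 V < V_ov = 0.72 V, the device is in the triode region.
I_D = k_p [V_ov · V_SD − ½ V_SD²] = 2.59 × [0.72 × 0.0909 − 0.5 × 0.0909²] = 0.159 mA.

Triode; I_D = 0.159 mA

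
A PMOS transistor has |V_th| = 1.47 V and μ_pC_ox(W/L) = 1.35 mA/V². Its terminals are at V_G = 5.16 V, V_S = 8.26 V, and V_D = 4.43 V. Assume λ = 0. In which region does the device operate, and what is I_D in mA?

V_SG = V_S − V_G = 8.26 − 5.16 = 3.1 V; V_SD = V_S − V_D = 8.26 − 4.43 = 3.83 V.
V_ov = V_SG − |V_th| = 3.1 − 1.47 = 1.63 V.
Since V_SD = 3.83 V ≥ V_ov = 1.63 V, the device is in saturation.
I_D = ½ k_p V_ov² = 0.5 × 1.35 × 1.63² = 1.79 mA.

Saturation; I_D = 1.79 mA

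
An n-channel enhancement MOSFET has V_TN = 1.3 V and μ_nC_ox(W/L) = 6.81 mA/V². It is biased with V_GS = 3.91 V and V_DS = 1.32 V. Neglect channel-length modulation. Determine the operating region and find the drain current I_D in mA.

V_ov = V_GS − V_TN = 3.91 − 1.3 = 2.61 V.
Since V_DS = 1.32 V < V_ov = 2.61 V, the device is in the triode region.
I_D = k_n [V_ov · V_DS − ½ V_DS²] = 6.81 × [2.61 × 1.32 − 0.5 × 1.32²] = 17.5 mA.

Triode; I_D = 17.5 mA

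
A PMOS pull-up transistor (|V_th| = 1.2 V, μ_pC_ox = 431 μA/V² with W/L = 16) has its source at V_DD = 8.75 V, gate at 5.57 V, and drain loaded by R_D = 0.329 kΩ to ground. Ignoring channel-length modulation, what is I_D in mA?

V_SG = V_DD − V_G = 8.75 − 5.57 = 3.18 V, so V_ov = 3.18 − 1.2 = 1.98 V.
k_p = μ_pC_ox · (W/L) = 6.896 mA/V².
Assume saturation: I_D = ½ k_p V_ov² = 0.5 × 6.896 × 1.98² = 13.5 mA, giving V_SD = V_DD − I_D R_D = 8.75 − 13.5 × 0.329 = 4.3 V.
V_SD = 4.3 V ≥ V_ov = 1.98 V, confirming saturation.

I_D = 13.5 mA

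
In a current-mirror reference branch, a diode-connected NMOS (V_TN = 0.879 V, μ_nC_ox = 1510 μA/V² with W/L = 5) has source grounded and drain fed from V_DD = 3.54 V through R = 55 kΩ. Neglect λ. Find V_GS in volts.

V_GS = 0.990 V

With gate tied to drain, V_GS = V_DS ≥ V_GS − V_TN, so the device is in saturation.
k_n = μ_nC_ox · (W/L) = 7.55 mA/V².
KCL at the drain: ½ k_n (V_GS − V_TN)² = (V_DD − V_GS)/R.
Let x = V_GS − 0.879. Then 208 x² + x − 2.661 = 0, giving x = 0.111 V (positive root), so V_GS = 0.99 V.
I_D = (V_DD − V_GS)/R = (3.54 − 0.99) / 55 = 0.0464 mA.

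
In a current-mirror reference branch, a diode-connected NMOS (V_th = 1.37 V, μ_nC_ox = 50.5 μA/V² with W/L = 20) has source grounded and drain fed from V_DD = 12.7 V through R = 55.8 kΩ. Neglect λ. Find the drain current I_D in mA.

I_D = 0.192 mA

With gate tied to drain, V_GS = V_DS ≥ V_GS − V_th, so the device is in saturation.
k_n = μ_nC_ox · (W/L) = 1.01 mA/V².
KCL at the drain: ½ k_n (V_GS − V_th)² = (V_DD − V_GS)/R.
Let x = V_GS − 1.37. Then 28.2 x² + x − 11.33 = 0, giving x = 0.617 V (positive root), so V_GS = 1.99 V.
I_D = (V_DD − V_GS)/R = (12.7 − 1.99) / 55.8 = 0.192 mA.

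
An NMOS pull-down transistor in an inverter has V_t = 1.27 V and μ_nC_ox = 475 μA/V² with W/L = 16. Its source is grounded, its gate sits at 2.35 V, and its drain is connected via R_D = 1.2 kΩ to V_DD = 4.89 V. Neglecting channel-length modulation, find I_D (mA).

I_D = 3.57 mA

V_GS = V_G = 2.35 V, so V_ov = 2.35 − 1.27 = 1.08 V.
k_n = μ_nC_ox · (W/L) = 7.6 mA/V².
Assume saturation: I_D = ½ k_n V_ov² = 0.5 × 7.6 × 1.08² = 4.43 mA, giving V_DS = V_DD − I_D R_D = 4.89 − 4.43 × 1.2 = -0.429 V.
But -0.429 V < V_ov = 1.08 V, so the device is actually in triode.
In triode I_D = k_n[V_ov V_DS − ½ V_DS²] and I_D = (V_DD − V_DS)/R_D. Equating: 4.56 V_DS² − 10.85 V_DS + 4.89 = 0, giving V_DS = 0.604 V (the root below V_ov).
I_D = (4.89 − 0.604) / 1.2 = 3.57 mA.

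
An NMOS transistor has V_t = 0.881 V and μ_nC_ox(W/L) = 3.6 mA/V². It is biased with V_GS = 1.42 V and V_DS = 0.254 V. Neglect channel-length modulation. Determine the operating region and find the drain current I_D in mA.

Triode; I_D = 0.377 mA

V_ov = V_GS − V_t = 1.42 − 0.881 = 0.539 V.
Since V_DS = 0.254 V < V_ov = 0.539 V, the device is in the triode region.
I_D = k_n [V_ov · V_DS − ½ V_DS²] = 3.6 × [0.539 × 0.254 − 0.5 × 0.254²] = 0.377 mA.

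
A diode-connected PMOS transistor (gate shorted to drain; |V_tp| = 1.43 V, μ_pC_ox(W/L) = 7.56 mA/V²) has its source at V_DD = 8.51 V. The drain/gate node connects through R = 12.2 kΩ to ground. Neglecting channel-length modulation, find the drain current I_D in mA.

With gate tied to drain, V_SG = V_SD ≥ V_SG − |V_tp|, so the device is in saturation.
KCL at the drain: ½ k_p (V_SG − |V_tp|)² = (V_DD − V_SG)/R.
Let x = V_SG − 1.43. Then 46.1 x² + x − 7.08 = 0, giving x = 0.381 V (positive root), so V_SG = 1.81 V.
I_D = (V_DD − V_SG)/R = (8.51 − 1.81) / 12.2 = 0.549 mA.

I_D = 0.549 mA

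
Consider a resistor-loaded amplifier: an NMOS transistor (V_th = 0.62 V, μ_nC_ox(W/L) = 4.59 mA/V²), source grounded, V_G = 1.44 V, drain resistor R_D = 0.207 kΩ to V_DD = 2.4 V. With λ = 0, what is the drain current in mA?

I_D = 1.54 mA

V_GS = V_G = 1.44 V, so V_ov = 1.44 − 0.62 = 0.82 V.
Assume saturation: I_D = ½ k_n V_ov² = 0.5 × 4.59 × 0.82² = 1.54 mA, giving V_DS = V_DD − I_D R_D = 2.4 − 1.54 × 0.207 = 2.08 V.
V_DS = 2.08 V ≥ V_ov = 0.82 V, confirming saturation.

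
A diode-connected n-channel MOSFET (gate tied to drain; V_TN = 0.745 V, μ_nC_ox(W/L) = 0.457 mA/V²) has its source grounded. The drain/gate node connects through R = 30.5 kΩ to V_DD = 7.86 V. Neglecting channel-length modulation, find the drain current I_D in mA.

With gate tied to drain, V_GS = V_DS ≥ V_GS − V_TN, so the device is in saturation.
KCL at the drain: ½ k_n (V_GS − V_TN)² = (V_DD − V_GS)/R.
Let x = V_GS − 0.745. Then 6.97 x² + x − 7.115 = 0, giving x = 0.941 V (positive root), so V_GS = 1.69 V.
I_D = (V_DD − V_GS)/R = (7.86 − 1.69) / 30.5 = 0.202 mA.

I_D = 0.202 mA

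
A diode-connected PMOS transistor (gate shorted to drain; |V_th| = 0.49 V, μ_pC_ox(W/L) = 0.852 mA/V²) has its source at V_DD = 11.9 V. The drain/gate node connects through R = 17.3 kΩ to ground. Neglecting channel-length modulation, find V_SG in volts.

V_SG = 1.67 V

With gate tied to drain, V_SG = V_SD ≥ V_SG − |V_th|, so the device is in saturation.
KCL at the drain: ½ k_p (V_SG − |V_th|)² = (V_DD − V_SG)/R.
Let x = V_SG − 0.49. Then 7.37 x² + x − 11.41 = 0, giving x = 1.18 V (positive root), so V_SG = 1.67 V.
I_D = (V_DD − V_SG)/R = (11.9 − 1.67) / 17.3 = 0.591 mA.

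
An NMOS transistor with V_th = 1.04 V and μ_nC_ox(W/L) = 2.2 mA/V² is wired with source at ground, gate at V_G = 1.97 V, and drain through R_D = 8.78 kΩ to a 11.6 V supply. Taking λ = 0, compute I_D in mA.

I_D = 0.951 mA

V_GS = V_G = 1.97 V, so V_ov = 1.97 − 1.04 = 0.93 V.
Assume saturation: I_D = ½ k_n V_ov² = 0.5 × 2.2 × 0.93² = 0.951 mA, giving V_DS = V_DD − I_D R_D = 11.6 − 0.951 × 8.78 = 3.25 V.
V_DS = 3.25 V ≥ V_ov = 0.93 V, confirming saturation.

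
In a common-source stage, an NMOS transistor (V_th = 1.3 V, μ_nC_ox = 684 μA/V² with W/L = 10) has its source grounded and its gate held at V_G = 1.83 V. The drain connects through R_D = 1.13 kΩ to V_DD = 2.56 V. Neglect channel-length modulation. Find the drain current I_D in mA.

V_GS = V_G = 1.83 V, so V_ov = 1.83 − 1.3 = 0.53 V.
k_n = μ_nC_ox · (W/L) = 6.84 mA/V².
Assume saturation: I_D = ½ k_n V_ov² = 0.5 × 6.84 × 0.53² = 0.961 mA, giving V_DS = V_DD − I_D R_D = 2.56 − 0.961 × 1.13 = 1.47 V.
V_DS = 1.47 V ≥ V_ov = 0.53 V, confirming saturation.

I_D = 0.961 mA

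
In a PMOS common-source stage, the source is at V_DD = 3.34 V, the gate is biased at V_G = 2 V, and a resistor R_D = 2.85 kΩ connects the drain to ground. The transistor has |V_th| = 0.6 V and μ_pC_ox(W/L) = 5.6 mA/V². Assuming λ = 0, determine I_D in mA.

I_D = 1.06 mA

V_SG = V_DD − V_G = 3.34 − 2 = 1.34 V, so V_ov = 1.34 − 0.6 = 0.74 V.
Assume saturation: I_D = ½ k_p V_ov² = 0.5 × 5.6 × 0.74² = 1.53 mA, giving V_SD = V_DD − I_D R_D = 3.34 − 1.53 × 2.85 = -1.03 V.
But -1.03 V < V_ov = 0.74 V, so the device is actually in triode.
In triode I_D = k_p[V_ov V_SD − ½ V_SD²] and I_D = (V_DD − V_SD)/R_D. Equating: 7.98 V_SD² − 12.81 V_SD + 3.34 = 0, giving V_SD = 0.328 V (the root below V_ov).
I_D = (3.34 − 0.328) / 2.85 = 1.06 mA.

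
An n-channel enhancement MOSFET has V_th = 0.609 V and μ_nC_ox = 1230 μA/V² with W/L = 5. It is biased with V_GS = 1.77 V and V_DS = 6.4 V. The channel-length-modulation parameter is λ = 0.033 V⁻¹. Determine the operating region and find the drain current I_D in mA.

Saturation; I_D = 5.02 mA

k_n = μ_nC_ox · (W/L) = 6.15 mA/V².
V_ov = V_GS − V_th = 1.77 − 0.609 = 1.16 V.
Since V_DS = 6.4 V ≥ V_ov = 1.16 V, the device is in saturation.
I_D = ½ k_n V_ov² (1 + λ V_DS) = 0.5 × 6.15 × 1.16² × (1 + 0.033 × 6.4) = 5.02 mA.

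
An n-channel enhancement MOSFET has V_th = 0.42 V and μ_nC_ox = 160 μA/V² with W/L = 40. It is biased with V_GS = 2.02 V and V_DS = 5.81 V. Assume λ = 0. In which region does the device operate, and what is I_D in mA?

Saturation; I_D = 8.19 mA

k_n = μ_nC_ox · (W/L) = 6.4 mA/V².
V_ov = V_GS − V_th = 2.02 − 0.42 = 1.6 V.
Since V_DS = 5.81 V ≥ V_ov = 1.6 V, the device is in saturation.
I_D = ½ k_n V_ov² = 0.5 × 6.4 × 1.6² = 8.19 mA.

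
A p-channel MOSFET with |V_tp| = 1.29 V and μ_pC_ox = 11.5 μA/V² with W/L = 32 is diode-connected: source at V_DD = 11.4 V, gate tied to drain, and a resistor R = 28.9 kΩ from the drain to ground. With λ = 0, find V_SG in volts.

With gate tied to drain, V_SG = V_SD ≥ V_SG − |V_tp|, so the device is in saturation.
k_p = μ_pC_ox · (W/L) = 0.368 mA/V².
KCL at the drain: ½ k_p (V_SG − |V_tp|)² = (V_DD − V_SG)/R.
Let x = V_SG − 1.29. Then 5.32 x² + x − 10.11 = 0, giving x = 1.29 V (positive root), so V_SG = 2.58 V.
I_D = (V_DD − V_SG)/R = (11.4 − 2.58) / 28.9 = 0.305 mA.

V_SG = 2.58 V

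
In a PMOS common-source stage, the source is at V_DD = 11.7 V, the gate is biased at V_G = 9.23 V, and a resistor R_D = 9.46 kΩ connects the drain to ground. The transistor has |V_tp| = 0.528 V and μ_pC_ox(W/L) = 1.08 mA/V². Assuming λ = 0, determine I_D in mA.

V_SG = V_DD − V_G = 11.7 − 9.23 = 2.47 V, so V_ov = 2.47 − 0.528 = 1.94 V.
Assume saturation: I_D = ½ k_p V_ov² = 0.5 × 1.08 × 1.94² = 2.04 mA, giving V_SD = V_DD − I_D R_D = 11.7 − 2.04 × 9.46 = -7.57 V.
But -7.57 V < V_ov = 1.94 V, so the device is actually in triode.
In triode I_D = k_p[V_ov V_SD − ½ V_SD²] and I_D = (V_DD − V_SD)/R_D. Equating: 5.11 V_SD² − 20.84 V_SD + 11.7 = 0, giving V_SD = 0.672 V (the root below V_ov).
I_D = (11.7 − 0.672) / 9.46 = 1.17 mA.

I_D = 1.17 mA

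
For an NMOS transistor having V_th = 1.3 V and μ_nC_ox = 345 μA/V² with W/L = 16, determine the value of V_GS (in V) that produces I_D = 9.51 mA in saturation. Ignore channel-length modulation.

V_GS = 3.16 V

k_n = μ_nC_ox · (W/L) = 5.52 mA/V².
In saturation I_D = ½ k_n (V_GS − V_th)², so V_GS − V_th = √(2 I_D / k_n) = √(2 × 9.51 / 5.52) = 1.86 V.
V_GS = 1.3 + 1.86 = 3.16 V.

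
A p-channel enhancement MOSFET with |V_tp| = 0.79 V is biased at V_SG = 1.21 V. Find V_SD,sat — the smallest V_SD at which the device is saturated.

V_SD,sat = 0.420 V

The boundary between triode and saturation is V_SD = V_SG − |V_tp| = V_ov.
V_ov = 1.21 − 0.79 = 0.42 V.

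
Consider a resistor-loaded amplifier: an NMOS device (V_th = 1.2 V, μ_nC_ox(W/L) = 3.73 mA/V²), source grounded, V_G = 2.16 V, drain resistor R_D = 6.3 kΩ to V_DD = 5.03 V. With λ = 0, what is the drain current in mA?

I_D = 0.760 mA

V_GS = V_G = 2.16 V, so V_ov = 2.16 − 1.2 = 0.96 V.
Assume saturation: I_D = ½ k_n V_ov² = 0.5 × 3.73 × 0.96² = 1.72 mA, giving V_DS = V_DD − I_D R_D = 5.03 − 1.72 × 6.3 = -5.8 V.
But -5.8 V < V_ov = 0.96 V, so the device is actually in triode.
In triode I_D = k_n[V_ov V_DS − ½ V_DS²] and I_D = (V_DD − V_DS)/R_D. Equating: 11.7 V_DS² − 23.56 V_DS + 5.03 = 0, giving V_DS = 0.243 V (the root below V_ov).
I_D = (5.03 − 0.243) / 6.3 = 0.76 mA.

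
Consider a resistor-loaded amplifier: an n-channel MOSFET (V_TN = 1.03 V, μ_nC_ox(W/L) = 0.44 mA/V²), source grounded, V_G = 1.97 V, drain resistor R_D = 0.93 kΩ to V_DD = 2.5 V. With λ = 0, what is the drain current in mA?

I_D = 0.194 mA

V_GS = V_G = 1.97 V, so V_ov = 1.97 − 1.03 = 0.94 V.
Assume saturation: I_D = ½ k_n V_ov² = 0.5 × 0.44 × 0.94² = 0.194 mA, giving V_DS = V_DD − I_D R_D = 2.5 − 0.194 × 0.93 = 2.32 V.
V_DS = 2.32 V ≥ V_ov = 0.94 V, confirming saturation.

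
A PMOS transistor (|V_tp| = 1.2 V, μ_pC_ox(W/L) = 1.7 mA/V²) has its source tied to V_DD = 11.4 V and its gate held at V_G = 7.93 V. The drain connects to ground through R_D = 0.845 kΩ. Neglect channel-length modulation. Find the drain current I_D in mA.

I_D = 4.38 mA

V_SG = V_DD − V_G = 11.4 − 7.93 = 3.47 V, so V_ov = 3.47 − 1.2 = 2.27 V.
Assume saturation: I_D = ½ k_p V_ov² = 0.5 × 1.7 × 2.27² = 4.38 mA, giving V_SD = V_DD − I_D R_D = 11.4 − 4.38 × 0.845 = 7.7 V.
V_SD = 7.7 V ≥ V_ov = 2.27 V, confirming saturation.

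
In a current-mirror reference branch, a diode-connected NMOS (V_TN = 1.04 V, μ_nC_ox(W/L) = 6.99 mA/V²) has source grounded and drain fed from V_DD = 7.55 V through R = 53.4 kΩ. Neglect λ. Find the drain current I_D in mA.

With gate tied to drain, V_GS = V_DS ≥ V_GS − V_TN, so the device is in saturation.
KCL at the drain: ½ k_n (V_GS − V_TN)² = (V_DD − V_GS)/R.
Let x = V_GS − 1.04. Then 187 x² + x − 6.51 = 0, giving x = 0.184 V (positive root), so V_GS = 1.22 V.
I_D = (V_DD − V_GS)/R = (7.55 − 1.22) / 53.4 = 0.118 mA.

I_D = 0.118 mA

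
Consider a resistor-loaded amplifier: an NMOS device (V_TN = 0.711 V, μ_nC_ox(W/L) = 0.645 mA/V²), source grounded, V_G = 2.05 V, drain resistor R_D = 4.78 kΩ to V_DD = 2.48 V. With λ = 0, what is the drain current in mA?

V_GS = V_G = 2.05 V, so V_ov = 2.05 − 0.711 = 1.34 V.
Assume saturation: I_D = ½ k_n V_ov² = 0.5 × 0.645 × 1.34² = 0.578 mA, giving V_DS = V_DD − I_D R_D = 2.48 − 0.578 × 4.78 = -0.284 V.
But -0.284 V < V_ov = 1.34 V, so the device is actually in triode.
In triode I_D = k_n[V_ov V_DS − ½ V_DS²] and I_D = (V_DD − V_DS)/R_D. Equating: 1.54 V_DS² − 5.128 V_DS + 2.48 = 0, giving V_DS = 0.587 V (the root below V_ov).
I_D = (2.48 − 0.587) / 4.78 = 0.396 mA.

I_D = 0.396 mA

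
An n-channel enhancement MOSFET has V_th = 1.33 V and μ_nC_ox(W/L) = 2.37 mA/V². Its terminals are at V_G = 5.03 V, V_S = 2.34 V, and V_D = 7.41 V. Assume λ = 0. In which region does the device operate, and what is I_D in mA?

Saturation; I_D = 2.19 mA

V_GS = V_G − V_S = 5.03 − 2.34 = 2.69 V; V_DS = V_D − V_S = 7.41 − 2.34 = 5.07 V.
V_ov = V_GS − V_th = 2.69 − 1.33 = 1.36 V.
Since V_DS = 5.07 V ≥ V_ov = 1.36 V, the device is in saturation.
I_D = ½ k_n V_ov² = 0.5 × 2.37 × 1.36² = 2.19 mA.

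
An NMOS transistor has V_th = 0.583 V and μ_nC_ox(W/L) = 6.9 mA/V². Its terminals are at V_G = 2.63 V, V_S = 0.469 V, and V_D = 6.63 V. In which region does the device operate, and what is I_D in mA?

V_GS = V_G − V_S = 2.63 − 0.469 = 2.16 V; V_DS = V_D − V_S = 6.63 − 0.469 = 6.16 V.
V_ov = V_GS − V_th = 2.16 − 0.583 = 1.58 V.
Since V_DS = 6.16 V ≥ V_ov = 1.58 V, the device is in saturation.
I_D = ½ k_n V_ov² = 0.5 × 6.9 × 1.58² = 8.59 mA.

Saturation; I_D = 8.59 mA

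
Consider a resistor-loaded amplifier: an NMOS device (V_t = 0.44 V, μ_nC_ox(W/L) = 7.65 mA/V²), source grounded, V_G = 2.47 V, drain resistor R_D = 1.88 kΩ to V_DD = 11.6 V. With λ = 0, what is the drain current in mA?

V_GS = V_G = 2.47 V, so V_ov = 2.47 − 0.44 = 2.03 V.
Assume saturation: I_D = ½ k_n V_ov² = 0.5 × 7.65 × 2.03² = 15.8 mA, giving V_DS = V_DD − I_D R_D = 11.6 − 15.8 × 1.88 = -18 V.
But -18 V < V_ov = 2.03 V, so the device is actually in triode.
In triode I_D = k_n[V_ov V_DS − ½ V_DS²] and I_D = (V_DD − V_DS)/R_D. Equating: 7.19 V_DS² − 30.2 V_DS + 11.6 = 0, giving V_DS = 0.428 V (the root below V_ov).
I_D = (11.6 − 0.428) / 1.88 = 5.94 mA.

I_D = 5.94 mA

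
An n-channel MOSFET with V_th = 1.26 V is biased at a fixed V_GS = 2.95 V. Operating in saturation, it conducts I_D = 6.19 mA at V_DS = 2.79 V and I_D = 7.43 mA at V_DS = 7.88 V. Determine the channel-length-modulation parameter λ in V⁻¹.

With V_GS fixed, I_D ∝ (1 + λ V_DS) in saturation, so I_D2/I_D1 = (1 + λ V_DS2)/(1 + λ V_DS1).
7.43/6.19 = 1.2 = (1 + 7.88 λ)/(1 + 2.79 λ).
Solving: λ (I_D1 V_DS2 − I_D2 V_DS1) = I_D2 − I_D1, so λ = (7.43 − 6.19) / (6.19 × 7.88 − 7.43 × 2.79) = 1.24 / 28 = 0.0442 V⁻¹.

λ = 0.0442 V⁻¹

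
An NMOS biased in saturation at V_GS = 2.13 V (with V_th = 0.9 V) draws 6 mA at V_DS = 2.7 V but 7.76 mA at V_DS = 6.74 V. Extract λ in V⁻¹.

λ = 0.0903 V⁻¹

With V_GS fixed, I_D ∝ (1 + λ V_DS) in saturation, so I_D2/I_D1 = (1 + λ V_DS2)/(1 + λ V_DS1).
7.76/6 = 1.293 = (1 + 6.74 λ)/(1 + 2.7 λ).
Solving: λ (I_D1 V_DS2 − I_D2 V_DS1) = I_D2 − I_D1, so λ = (7.76 − 6) / (6 × 6.74 − 7.76 × 2.7) = 1.76 / 19.5 = 0.0903 V⁻¹.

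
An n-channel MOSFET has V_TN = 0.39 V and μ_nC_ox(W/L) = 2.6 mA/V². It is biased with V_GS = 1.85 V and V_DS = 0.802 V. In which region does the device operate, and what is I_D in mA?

Triode; I_D = 2.21 mA

V_ov = V_GS − V_TN = 1.85 − 0.39 = 1.46 V.
Since V_DS = 0.802 V < V_ov = 1.46 V, the device is in the triode region.
I_D = k_n [V_ov · V_DS − ½ V_DS²] = 2.6 × [1.46 × 0.802 − 0.5 × 0.802²] = 2.21 mA.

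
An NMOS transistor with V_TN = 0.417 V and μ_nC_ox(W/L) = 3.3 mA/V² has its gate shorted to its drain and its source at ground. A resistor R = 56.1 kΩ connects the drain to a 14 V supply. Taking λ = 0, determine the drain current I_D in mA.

With gate tied to drain, V_GS = V_DS ≥ V_GS − V_TN, so the device is in saturation.
KCL at the drain: ½ k_n (V_GS − V_TN)² = (V_DD − V_GS)/R.
Let x = V_GS − 0.417. Then 92.6 x² + x − 13.58 = 0, giving x = 0.378 V (positive root), so V_GS = 0.795 V.
I_D = (V_DD − V_GS)/R = (14 − 0.795) / 56.1 = 0.235 mA.

I_D = 0.235 mA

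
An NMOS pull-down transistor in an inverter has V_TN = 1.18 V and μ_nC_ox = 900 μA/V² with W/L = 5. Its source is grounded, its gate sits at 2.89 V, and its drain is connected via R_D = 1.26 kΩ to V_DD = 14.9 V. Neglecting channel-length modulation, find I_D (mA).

V_GS = V_G = 2.89 V, so V_ov = 2.89 − 1.18 = 1.71 V.
k_n = μ_nC_ox · (W/L) = 4.5 mA/V².
Assume saturation: I_D = ½ k_n V_ov² = 0.5 × 4.5 × 1.71² = 6.58 mA, giving V_DS = V_DD − I_D R_D = 14.9 − 6.58 × 1.26 = 6.61 V.
V_DS = 6.61 V ≥ V_ov = 1.71 V, confirming saturation.

I_D = 6.58 mA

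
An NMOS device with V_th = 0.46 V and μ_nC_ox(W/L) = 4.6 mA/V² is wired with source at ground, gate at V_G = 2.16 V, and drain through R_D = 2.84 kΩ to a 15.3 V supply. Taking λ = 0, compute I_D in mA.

V_GS = V_G = 2.16 V, so V_ov = 2.16 − 0.46 = 1.7 V.
Assume saturation: I_D = ½ k_n V_ov² = 0.5 × 4.6 × 1.7² = 6.65 mA, giving V_DS = V_DD − I_D R_D = 15.3 − 6.65 × 2.84 = -3.58 V.
But -3.58 V < V_ov = 1.7 V, so the device is actually in triode.
In triode I_D = k_n[V_ov V_DS − ½ V_DS²] and I_D = (V_DD − V_DS)/R_D. Equating: 6.53 V_DS² − 23.21 V_DS + 15.3 = 0, giving V_DS = 0.874 V (the root below V_ov).
I_D = (15.3 − 0.874) / 2.84 = 5.08 mA.

I_D = 5.08 mA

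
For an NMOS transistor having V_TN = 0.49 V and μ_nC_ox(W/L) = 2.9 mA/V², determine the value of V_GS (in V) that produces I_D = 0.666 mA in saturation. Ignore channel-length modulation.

V_GS = 1.17 V

In saturation I_D = ½ k_n (V_GS − V_TN)², so V_GS − V_TN = √(2 I_D / k_n) = √(2 × 0.666 / 2.9) = 0.678 V.
V_GS = 0.49 + 0.678 = 1.17 V.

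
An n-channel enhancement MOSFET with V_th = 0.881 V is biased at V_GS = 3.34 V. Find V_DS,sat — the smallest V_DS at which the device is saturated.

The boundary between triode and saturation is V_DS = V_GS − V_th = V_ov.
V_ov = 3.34 − 0.881 = 2.46 V.

V_DS,sat = 2.46 V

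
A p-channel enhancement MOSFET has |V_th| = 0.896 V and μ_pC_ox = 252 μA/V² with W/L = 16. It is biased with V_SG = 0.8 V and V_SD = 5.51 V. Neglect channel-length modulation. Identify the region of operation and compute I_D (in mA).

Cutoff; I_D = 0 mA

V_SG = 0.8 V < |V_th| = 0.896 V, so the transistor is in cutoff.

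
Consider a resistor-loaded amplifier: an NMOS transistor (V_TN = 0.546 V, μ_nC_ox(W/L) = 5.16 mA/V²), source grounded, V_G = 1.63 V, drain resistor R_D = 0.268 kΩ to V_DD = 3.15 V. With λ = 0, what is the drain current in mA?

V_GS = V_G = 1.63 V, so V_ov = 1.63 − 0.546 = 1.08 V.
Assume saturation: I_D = ½ k_n V_ov² = 0.5 × 5.16 × 1.08² = 3.03 mA, giving V_DS = V_DD − I_D R_D = 3.15 − 3.03 × 0.268 = 2.34 V.
V_DS = 2.34 V ≥ V_ov = 1.08 V, confirming saturation.

I_D = 3.03 mA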